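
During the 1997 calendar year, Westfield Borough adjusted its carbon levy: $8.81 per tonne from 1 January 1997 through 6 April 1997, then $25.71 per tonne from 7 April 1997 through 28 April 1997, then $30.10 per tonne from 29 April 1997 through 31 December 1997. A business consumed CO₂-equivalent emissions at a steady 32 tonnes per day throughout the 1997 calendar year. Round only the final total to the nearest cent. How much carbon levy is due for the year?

$283074.56

1 January – 6 April 1997: 96 days × 32 tonnes/day = 3,072 tonnes at $8.81/tonne → $27064.32
7 April – 28 April 1997: 22 days × 32 tonnes/day = 704 tonnes at $25.71/tonne → $18099.84
29 April – 31 December 1997: 247 days × 32 tonnes/day = 7,904 tonnes at $30.10/tonne → $237910.40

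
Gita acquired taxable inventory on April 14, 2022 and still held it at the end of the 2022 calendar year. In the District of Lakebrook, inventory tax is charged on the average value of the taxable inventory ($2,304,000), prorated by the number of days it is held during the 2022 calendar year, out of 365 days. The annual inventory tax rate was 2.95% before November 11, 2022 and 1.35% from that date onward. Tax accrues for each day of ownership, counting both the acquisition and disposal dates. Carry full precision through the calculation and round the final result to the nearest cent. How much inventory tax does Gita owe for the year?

April 14 – November 10, 2022: 211 days at 2.95% → $2,304,000 × 2.95% × 211/365 = $39,291.0904
November 11 – December 31, 2022: 51 days at 1.35% → $2,304,000 × 1.35% × 51/365 = $4,346.0384
Total = $43,637.1288

$43,637.13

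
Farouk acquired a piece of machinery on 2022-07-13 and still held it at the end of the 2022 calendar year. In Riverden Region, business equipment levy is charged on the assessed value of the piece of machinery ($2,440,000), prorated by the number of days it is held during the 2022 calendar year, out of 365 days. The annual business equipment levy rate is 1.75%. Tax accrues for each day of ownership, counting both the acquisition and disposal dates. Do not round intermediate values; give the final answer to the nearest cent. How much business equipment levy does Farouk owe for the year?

$20,121.64

Days held (2022-07-13 to 2022-12-31): 172 out of 365
Tax = $2,440,000 × 1.75% × 172/365 = $20,121.6438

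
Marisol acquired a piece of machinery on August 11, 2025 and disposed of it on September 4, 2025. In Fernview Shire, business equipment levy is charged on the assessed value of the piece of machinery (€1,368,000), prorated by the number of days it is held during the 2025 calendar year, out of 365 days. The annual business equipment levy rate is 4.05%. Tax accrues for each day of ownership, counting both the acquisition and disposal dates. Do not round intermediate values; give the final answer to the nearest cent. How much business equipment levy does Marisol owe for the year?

€3,794.79

Days held (August 11 – September 4, 2025): 25 out of 365
Tax = €1,368,000 × 4.05% × 25/365 = €3,794.7945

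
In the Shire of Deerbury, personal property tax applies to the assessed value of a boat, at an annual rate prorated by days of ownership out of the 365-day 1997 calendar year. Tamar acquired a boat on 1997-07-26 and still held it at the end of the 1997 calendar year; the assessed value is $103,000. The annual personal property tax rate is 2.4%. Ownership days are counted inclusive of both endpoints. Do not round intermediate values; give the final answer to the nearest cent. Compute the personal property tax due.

Days held (1997-07-26 to 1997-12-31): 159 out of 365
Tax = $103,000 × 2.4% × 159/365 = $1,076.8438

$1,076.84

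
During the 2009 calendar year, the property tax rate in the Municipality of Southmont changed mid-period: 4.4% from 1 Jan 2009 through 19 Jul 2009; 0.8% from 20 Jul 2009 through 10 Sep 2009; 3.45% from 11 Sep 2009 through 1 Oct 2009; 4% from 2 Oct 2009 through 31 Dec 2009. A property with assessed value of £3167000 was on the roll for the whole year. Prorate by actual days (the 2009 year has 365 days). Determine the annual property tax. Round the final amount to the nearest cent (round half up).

1 Jan – 19 Jul 2009: 200 days at 4.4% → £3167000 × 4.4% × 200/365 = £76355.0685
20 Jul – 10 Sep 2009: 53 days at 0.8% → £3167000 × 0.8% × 53/365 = £3678.9260
11 Sep – 1 Oct 2009: 21 days at 3.45% → £3167000 × 3.45% × 21/365 = £6286.2781
2 Oct – 31 Dec 2009: 91 days at 4% → £3167000 × 4% × 91/365 = £31583.2329
Total = £117903.5055

£117903.51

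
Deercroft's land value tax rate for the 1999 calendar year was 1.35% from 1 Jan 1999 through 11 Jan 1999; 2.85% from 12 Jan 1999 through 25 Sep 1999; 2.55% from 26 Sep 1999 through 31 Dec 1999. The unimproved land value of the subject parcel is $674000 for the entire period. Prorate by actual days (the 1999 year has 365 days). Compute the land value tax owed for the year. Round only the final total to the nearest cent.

1 Jan – 11 Jan 1999: 11 days at 1.35% → $674000 × 1.35% × 11/365 = $274.2164
12 Jan – 25 Sep 1999: 257 days at 2.85% → $674000 × 2.85% × 257/365 = $13525.2411
26 Sep – 31 Dec 1999: 97 days at 2.55% → $674000 × 2.55% × 97/365 = $4567.5041
Total = $18366.9616

$18366.96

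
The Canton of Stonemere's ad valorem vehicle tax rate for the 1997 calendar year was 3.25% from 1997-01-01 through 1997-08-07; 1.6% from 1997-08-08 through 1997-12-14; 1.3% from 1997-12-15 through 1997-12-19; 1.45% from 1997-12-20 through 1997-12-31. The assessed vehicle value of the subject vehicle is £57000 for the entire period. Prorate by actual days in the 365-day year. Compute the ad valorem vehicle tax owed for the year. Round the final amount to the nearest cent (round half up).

1997-01-01 to 1997-08-07: 219 days at 3.25% → £57000 × 3.25% × 219/365 = £1111.5000
1997-08-08 to 1997-12-14: 129 days at 1.6% → £57000 × 1.6% × 129/365 = £322.3233
1997-12-15 to 1997-12-19: 5 days at 1.3% → £57000 × 1.3% × 5/365 = £10.1507
1997-12-20 to 1997-12-31: 12 days at 1.45% → £57000 × 1.45% × 12/365 = £27.1726
Total = £1471.1466

£1471.15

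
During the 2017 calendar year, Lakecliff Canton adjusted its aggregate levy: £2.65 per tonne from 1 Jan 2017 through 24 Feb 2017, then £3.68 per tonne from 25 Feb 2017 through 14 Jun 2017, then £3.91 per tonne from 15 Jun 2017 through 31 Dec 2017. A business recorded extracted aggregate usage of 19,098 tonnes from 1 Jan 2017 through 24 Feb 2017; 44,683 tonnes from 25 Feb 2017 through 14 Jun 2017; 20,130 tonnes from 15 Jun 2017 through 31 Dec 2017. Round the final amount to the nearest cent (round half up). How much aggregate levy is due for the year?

£293,751.44

1 Jan – 24 Feb 2017: 19,098 tonnes at £2.65/tonne → £50,609.70
25 Feb – 14 Jun 2017: 44,683 tonnes at £3.68/tonne → £164,433.44
15 Jun – 31 Dec 2017: 20,130 tonnes at £3.91/tonne → £78,708.30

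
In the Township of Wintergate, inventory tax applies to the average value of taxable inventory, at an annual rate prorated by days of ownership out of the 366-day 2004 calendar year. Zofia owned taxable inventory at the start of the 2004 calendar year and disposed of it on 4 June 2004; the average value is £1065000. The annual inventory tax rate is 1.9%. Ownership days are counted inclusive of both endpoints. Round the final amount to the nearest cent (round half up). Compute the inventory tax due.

£8624.75

Days held (1 January – 4 June 2004): 156 out of 366
Tax = £1065000 × 1.9% × 156/366 = £8624.7541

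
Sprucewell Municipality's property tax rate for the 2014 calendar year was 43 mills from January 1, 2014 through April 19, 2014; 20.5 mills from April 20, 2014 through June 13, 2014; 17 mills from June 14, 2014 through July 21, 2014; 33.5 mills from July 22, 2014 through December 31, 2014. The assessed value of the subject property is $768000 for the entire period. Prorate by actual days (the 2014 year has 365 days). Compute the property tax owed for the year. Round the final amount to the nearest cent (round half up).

$25083.09

January 1 – April 19, 2014: 109 days at 43 mills → $768000 × 4.3% × 109/365 = $9861.9616
April 20 – June 13, 2014: 55 days at 20.5 mills → $768000 × 2.05% × 55/365 = $2372.3836
June 14 – July 21, 2014: 38 days at 17 mills → $768000 × 1.7% × 38/365 = $1359.2548
July 22 – December 31, 2014: 163 days at 33.5 mills → $768000 × 3.35% × 163/365 = $11489.4904
Total = $25083.0904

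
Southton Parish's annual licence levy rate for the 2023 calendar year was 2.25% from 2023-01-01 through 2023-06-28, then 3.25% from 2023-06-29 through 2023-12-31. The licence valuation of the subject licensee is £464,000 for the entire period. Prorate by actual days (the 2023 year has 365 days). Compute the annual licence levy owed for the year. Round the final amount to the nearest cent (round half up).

2023-01-01 to 2023-06-28: 179 days at 2.25% → £464,000 × 2.25% × 179/365 = £5,119.8904
2023-06-29 to 2023-12-31: 186 days at 3.25% → £464,000 × 3.25% × 186/365 = £7,684.6027
Total = £12,804.4932

£12,804.49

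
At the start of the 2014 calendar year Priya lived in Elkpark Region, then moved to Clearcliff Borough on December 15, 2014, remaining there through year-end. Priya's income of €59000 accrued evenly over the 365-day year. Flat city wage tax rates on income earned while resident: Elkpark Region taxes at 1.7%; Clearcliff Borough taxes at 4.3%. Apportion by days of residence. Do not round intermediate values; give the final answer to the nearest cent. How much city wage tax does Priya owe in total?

Elkpark Region, January 1 – December 14, 2014: 348 days → €59000 × 1.7% × 348/365 = €956.2849
Clearcliff Borough, December 15 – December 31, 2014: 17 days → €59000 × 4.3% × 17/365 = €118.1616
Total = €1074.4466

€1074.45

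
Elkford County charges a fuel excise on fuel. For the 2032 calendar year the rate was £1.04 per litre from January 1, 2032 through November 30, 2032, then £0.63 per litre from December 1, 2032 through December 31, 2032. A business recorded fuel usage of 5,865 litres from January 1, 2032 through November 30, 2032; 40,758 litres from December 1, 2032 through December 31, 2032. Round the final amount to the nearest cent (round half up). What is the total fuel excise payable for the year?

£31,777.14

January 1 – November 30, 2032: 5,865 litres at £1.04/litre → £6,099.60
December 1 – December 31, 2032: 40,758 litres at £0.63/litre → £25,677.54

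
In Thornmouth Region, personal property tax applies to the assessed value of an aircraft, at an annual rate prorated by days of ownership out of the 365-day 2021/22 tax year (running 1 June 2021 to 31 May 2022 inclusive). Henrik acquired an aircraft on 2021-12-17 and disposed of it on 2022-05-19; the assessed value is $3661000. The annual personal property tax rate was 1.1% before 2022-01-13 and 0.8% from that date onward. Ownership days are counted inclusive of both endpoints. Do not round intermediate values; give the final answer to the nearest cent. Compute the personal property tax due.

$13169.57

2021-12-17 to 2022-01-12: 27 days at 1.1% → $3661000 × 1.1% × 27/365 = $2978.9507
2022-01-13 to 2022-05-19: 127 days at 0.8% → $3661000 × 0.8% × 127/365 = $10190.6192
Total = $13169.5699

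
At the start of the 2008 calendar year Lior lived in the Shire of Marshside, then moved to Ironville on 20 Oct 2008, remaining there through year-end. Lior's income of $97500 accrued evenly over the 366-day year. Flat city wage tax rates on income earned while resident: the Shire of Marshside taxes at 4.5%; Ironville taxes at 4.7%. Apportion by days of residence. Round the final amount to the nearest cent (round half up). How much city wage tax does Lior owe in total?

$4426.39

The Shire of Marshside, 1 Jan – 19 Oct 2008: 293 days → $97500 × 4.5% × 293/366 = $3512.3975
Ironville, 20 Oct – 31 Dec 2008: 73 days → $97500 × 4.7% × 73/366 = $913.9959
Total = $4426.3934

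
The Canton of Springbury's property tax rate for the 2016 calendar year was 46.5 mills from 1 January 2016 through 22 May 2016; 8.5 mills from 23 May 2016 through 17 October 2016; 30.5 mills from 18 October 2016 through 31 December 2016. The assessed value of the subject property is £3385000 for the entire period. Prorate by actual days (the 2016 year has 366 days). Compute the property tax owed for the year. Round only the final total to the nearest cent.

1 January – 22 May 2016: 143 days at 46.5 mills → £3385000 × 4.65% × 143/366 = £61498.7910
23 May – 17 October 2016: 148 days at 8.5 mills → £3385000 × 0.85% × 148/366 = £11634.7814
18 October – 31 December 2016: 75 days at 30.5 mills → £3385000 × 3.05% × 75/366 = £21156.2500
Total = £94289.8224

£94289.82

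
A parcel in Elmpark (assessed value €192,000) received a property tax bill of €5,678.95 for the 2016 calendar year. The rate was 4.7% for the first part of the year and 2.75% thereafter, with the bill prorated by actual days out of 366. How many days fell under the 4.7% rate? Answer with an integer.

Let d = days at the first rate; then 366 − d days at the second rate.
€192,000 × [4.7%·d + 2.75%·(366−d)] / 366 = €5,678.95
Solving gives d = 39, so the new rate took effect on 9 February 2016.

39 days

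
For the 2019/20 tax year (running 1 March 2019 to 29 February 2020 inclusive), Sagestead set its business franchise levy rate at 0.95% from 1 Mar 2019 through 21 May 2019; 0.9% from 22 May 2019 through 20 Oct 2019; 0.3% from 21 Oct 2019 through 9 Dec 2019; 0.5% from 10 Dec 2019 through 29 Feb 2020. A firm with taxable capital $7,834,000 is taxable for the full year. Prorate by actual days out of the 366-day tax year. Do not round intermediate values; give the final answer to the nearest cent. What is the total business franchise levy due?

$57,941.63

1 Mar – 21 May 2019: 82 days at 0.95% → $7,834,000 × 0.95% × 82/366 = $16,674.0055
22 May – 20 Oct 2019: 152 days at 0.9% → $7,834,000 × 0.9% × 152/366 = $29,281.1803
21 Oct – 9 Dec 2019: 50 days at 0.3% → $7,834,000 × 0.3% × 50/366 = $3,210.6557
10 Dec 2019 – 29 Feb 2020: 82 days at 0.5% → $7,834,000 × 0.5% × 82/366 = $8,775.7923
Total = $57,941.6339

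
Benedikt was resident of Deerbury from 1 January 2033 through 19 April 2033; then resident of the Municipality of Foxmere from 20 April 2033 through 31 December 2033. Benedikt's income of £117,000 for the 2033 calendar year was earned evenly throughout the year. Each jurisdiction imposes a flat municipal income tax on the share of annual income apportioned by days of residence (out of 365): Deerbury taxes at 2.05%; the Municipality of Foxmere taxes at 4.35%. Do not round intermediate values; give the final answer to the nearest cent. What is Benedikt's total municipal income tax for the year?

Deerbury, 1 January – 19 April 2033: 109 days → £117,000 × 2.05% × 109/365 = £716.2644
The Municipality of Foxmere, 20 April – 31 December 2033: 256 days → £117,000 × 4.35% × 256/365 = £3,569.6219
Total = £4,285.8863

£4,285.89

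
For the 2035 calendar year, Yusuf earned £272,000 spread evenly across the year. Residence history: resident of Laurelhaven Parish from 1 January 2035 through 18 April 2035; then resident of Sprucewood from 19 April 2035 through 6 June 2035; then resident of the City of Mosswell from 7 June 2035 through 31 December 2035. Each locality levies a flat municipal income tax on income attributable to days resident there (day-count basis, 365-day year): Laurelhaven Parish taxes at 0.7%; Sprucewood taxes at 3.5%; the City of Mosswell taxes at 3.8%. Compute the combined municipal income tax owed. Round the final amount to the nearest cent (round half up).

Laurelhaven Parish, 1 January – 18 April 2035: 108 days → £272,000 × 0.7% × 108/365 = £563.3753
Sprucewood, 19 April – 6 June 2035: 49 days → £272,000 × 3.5% × 49/365 = £1,278.0274
The City of Mosswell, 7 June – 31 December 2035: 208 days → £272,000 × 3.8% × 208/365 = £5,890.1041
Total = £7,731.5068

£7,731.51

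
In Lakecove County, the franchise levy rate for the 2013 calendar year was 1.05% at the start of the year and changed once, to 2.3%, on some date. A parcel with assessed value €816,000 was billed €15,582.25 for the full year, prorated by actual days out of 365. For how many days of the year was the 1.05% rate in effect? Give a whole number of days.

Let d = days at the first rate; then 365 − d days at the second rate.
€816,000 × [1.05%·d + 2.3%·(365−d)] / 365 = €15,582.25
Solving gives d = 114, so the new rate took effect on 25 Apr 2013.

114 days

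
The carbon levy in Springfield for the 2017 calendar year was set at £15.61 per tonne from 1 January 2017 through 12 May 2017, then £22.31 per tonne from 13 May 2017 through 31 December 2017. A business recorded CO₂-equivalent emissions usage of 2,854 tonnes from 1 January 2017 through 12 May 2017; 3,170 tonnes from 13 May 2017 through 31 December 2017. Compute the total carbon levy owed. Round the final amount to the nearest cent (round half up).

1 January – 12 May 2017: 2,854 tonnes at £15.61/tonne → £44550.94
13 May – 31 December 2017: 3,170 tonnes at £22.31/tonne → £70722.70

£115273.64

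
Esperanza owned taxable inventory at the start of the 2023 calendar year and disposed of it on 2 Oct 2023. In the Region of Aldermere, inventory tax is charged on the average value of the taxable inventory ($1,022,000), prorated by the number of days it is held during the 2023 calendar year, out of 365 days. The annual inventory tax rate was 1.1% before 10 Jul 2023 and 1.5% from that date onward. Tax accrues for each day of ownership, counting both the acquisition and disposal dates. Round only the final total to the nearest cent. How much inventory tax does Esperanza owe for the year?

1 Jan – 9 Jul 2023: 190 days at 1.1% → $1,022,000 × 1.1% × 190/365 = $5,852.0000
10 Jul – 2 Oct 2023: 85 days at 1.5% → $1,022,000 × 1.5% × 85/365 = $3,570.0000
Total = $9,422.0000

$9,422.00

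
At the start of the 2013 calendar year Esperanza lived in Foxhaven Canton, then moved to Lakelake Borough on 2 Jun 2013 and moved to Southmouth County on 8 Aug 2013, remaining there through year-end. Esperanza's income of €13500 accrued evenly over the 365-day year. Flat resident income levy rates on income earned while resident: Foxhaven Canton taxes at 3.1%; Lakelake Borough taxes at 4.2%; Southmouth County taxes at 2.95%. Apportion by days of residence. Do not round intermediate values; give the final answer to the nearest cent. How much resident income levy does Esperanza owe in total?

€437.66

Foxhaven Canton, 1 Jan – 1 Jun 2013: 152 days → €13500 × 3.1% × 152/365 = €174.2795
Lakelake Borough, 2 Jun – 7 Aug 2013: 67 days → €13500 × 4.2% × 67/365 = €104.0795
Southmouth County, 8 Aug – 31 Dec 2013: 146 days → €13500 × 2.95% × 146/365 = €159.3000
Total = €437.6589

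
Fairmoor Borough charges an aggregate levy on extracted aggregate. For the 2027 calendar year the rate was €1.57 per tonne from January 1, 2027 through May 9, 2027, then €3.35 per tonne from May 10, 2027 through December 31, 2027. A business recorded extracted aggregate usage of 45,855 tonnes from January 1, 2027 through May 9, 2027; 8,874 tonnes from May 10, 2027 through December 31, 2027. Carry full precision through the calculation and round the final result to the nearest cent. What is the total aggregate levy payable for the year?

€101,720.25

January 1 – May 9, 2027: 45,855 tonnes at €1.57/tonne → €71,992.35
May 10 – December 31, 2027: 8,874 tonnes at €3.35/tonne → €29,727.90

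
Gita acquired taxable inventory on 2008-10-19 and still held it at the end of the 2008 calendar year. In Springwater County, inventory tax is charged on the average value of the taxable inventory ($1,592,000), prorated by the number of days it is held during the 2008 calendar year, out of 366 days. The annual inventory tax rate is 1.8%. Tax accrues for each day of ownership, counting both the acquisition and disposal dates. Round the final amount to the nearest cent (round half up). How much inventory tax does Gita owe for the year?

Days held (2008-10-19 to 2008-12-31): 74 out of 366
Tax = $1,592,000 × 1.8% × 74/366 = $5,793.8361

$5,793.84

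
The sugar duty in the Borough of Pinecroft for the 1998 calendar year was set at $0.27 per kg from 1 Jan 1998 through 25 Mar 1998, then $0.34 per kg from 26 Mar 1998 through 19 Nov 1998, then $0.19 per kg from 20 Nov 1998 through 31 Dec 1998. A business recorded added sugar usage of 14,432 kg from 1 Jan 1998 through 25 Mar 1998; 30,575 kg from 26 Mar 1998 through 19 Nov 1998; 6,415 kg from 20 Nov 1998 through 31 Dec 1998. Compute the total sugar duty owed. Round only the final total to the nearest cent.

1 Jan – 25 Mar 1998: 14,432 kg at $0.27/kg → $3,896.64
26 Mar – 19 Nov 1998: 30,575 kg at $0.34/kg → $10,395.50
20 Nov – 31 Dec 1998: 6,415 kg at $0.19/kg → $1,218.85

$15,510.99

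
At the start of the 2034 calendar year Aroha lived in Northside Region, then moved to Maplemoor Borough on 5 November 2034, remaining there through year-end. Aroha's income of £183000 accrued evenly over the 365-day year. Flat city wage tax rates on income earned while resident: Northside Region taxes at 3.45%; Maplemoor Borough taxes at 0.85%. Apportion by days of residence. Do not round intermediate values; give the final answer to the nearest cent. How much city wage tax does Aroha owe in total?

Northside Region, 1 January – 4 November 2034: 308 days → £183000 × 3.45% × 308/365 = £5327.5562
Maplemoor Borough, 5 November – 31 December 2034: 57 days → £183000 × 0.85% × 57/365 = £242.9137
Total = £5570.4699

£5570.47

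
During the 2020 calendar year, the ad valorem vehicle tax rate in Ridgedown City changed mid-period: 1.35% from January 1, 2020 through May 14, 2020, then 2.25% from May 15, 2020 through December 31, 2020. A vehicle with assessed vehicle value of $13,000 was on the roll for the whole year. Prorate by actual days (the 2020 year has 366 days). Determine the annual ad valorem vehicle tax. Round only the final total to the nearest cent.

$249.34

January 1 – May 14, 2020: 135 days at 1.35% → $13,000 × 1.35% × 135/366 = $64.7336
May 15 – December 31, 2020: 231 days at 2.25% → $13,000 × 2.25% × 231/366 = $184.6107
Total = $249.3443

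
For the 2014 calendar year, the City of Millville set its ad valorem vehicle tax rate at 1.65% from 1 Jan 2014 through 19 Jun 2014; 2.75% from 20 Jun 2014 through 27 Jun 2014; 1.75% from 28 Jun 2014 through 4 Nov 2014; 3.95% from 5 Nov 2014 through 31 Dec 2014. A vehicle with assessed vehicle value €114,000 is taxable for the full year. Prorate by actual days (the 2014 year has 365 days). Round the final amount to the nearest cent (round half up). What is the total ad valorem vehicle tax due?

€2,358.55

1 Jan – 19 Jun 2014: 170 days at 1.65% → €114,000 × 1.65% × 170/365 = €876.0822
20 Jun – 27 Jun 2014: 8 days at 2.75% → €114,000 × 2.75% × 8/365 = €68.7123
28 Jun – 4 Nov 2014: 130 days at 1.75% → €114,000 × 1.75% × 130/365 = €710.5479
5 Nov – 31 Dec 2014: 57 days at 3.95% → €114,000 × 3.95% × 57/365 = €703.2082
Total = €2,358.5507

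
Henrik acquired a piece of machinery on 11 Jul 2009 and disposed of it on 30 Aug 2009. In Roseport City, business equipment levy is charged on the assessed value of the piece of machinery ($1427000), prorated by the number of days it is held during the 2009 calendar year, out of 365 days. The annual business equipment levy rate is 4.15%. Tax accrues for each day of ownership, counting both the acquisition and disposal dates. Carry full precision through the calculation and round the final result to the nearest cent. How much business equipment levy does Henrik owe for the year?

Days held (11 Jul – 30 Aug 2009): 51 out of 365
Tax = $1427000 × 4.15% × 51/365 = $8274.6452

$8274.65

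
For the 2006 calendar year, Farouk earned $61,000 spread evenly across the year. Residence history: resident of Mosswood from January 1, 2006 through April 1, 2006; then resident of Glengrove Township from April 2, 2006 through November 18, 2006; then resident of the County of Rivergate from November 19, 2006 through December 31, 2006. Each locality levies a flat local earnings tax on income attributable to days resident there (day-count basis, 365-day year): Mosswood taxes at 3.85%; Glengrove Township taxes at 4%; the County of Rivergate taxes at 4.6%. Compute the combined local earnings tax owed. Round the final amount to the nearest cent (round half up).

Mosswood, January 1 – April 1, 2006: 91 days → $61,000 × 3.85% × 91/365 = $585.5164
Glengrove Township, April 2 – November 18, 2006: 231 days → $61,000 × 4% × 231/365 = $1,544.2192
The County of Rivergate, November 19 – December 31, 2006: 43 days → $61,000 × 4.6% × 43/365 = $330.5699
Total = $2,460.3055

$2,460.31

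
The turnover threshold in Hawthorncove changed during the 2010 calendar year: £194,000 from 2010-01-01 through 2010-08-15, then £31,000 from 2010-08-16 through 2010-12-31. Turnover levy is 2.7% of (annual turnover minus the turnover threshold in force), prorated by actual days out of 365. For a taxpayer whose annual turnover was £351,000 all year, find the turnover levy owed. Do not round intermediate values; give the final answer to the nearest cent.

2010-01-01 to 2010-08-15: 227 days, exemption £194,000 → (£351,000 − £194,000) × 2.7% × 227/365 = £2,636.3096
2010-08-16 to 2010-12-31: 138 days, exemption £31,000 → (£351,000 − £31,000) × 2.7% × 138/365 = £3,266.6301
Total = £5,902.9397

£5,902.94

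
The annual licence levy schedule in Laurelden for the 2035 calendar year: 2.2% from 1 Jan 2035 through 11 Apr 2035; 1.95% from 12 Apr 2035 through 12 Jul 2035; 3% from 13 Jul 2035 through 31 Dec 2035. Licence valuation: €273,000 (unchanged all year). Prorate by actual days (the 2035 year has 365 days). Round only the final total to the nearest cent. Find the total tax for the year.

1 Jan – 11 Apr 2035: 101 days at 2.2% → €273,000 × 2.2% × 101/365 = €1,661.9342
12 Apr – 12 Jul 2035: 92 days at 1.95% → €273,000 × 1.95% × 92/365 = €1,341.8137
13 Jul – 31 Dec 2035: 172 days at 3% → €273,000 × 3% × 172/365 = €3,859.3973
Total = €6,863.1452

€6,863.15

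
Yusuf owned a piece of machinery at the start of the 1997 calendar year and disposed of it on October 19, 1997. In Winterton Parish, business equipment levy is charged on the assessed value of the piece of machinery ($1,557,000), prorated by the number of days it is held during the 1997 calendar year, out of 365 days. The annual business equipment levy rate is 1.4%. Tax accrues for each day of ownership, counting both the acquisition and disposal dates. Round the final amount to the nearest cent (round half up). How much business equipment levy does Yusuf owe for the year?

$17,438.40

Days held (January 1 – October 19, 1997): 292 out of 365
Tax = $1,557,000 × 1.4% × 292/365 = $17,438.4000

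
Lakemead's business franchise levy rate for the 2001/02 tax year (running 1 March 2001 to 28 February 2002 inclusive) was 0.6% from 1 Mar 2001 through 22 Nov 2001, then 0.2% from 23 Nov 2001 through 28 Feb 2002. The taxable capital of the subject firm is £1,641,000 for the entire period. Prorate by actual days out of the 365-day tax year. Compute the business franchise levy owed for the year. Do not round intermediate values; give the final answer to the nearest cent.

1 Mar – 22 Nov 2001: 267 days at 0.6% → £1,641,000 × 0.6% × 267/365 = £7,202.4164
23 Nov 2001 – 28 Feb 2002: 98 days at 0.2% → £1,641,000 × 0.2% × 98/365 = £881.1945
Total = £8,083.6110

£8,083.61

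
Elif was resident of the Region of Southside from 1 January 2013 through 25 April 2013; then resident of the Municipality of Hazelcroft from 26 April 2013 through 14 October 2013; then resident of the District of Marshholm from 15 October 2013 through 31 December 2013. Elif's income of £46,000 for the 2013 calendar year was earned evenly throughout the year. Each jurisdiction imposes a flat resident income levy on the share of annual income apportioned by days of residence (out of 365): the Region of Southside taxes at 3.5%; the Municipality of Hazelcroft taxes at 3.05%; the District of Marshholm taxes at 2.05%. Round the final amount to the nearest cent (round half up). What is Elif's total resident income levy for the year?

The Region of Southside, 1 January – 25 April 2013: 115 days → £46,000 × 3.5% × 115/365 = £507.2603
The Municipality of Hazelcroft, 26 April – 14 October 2013: 172 days → £46,000 × 3.05% × 172/365 = £661.1397
The District of Marshholm, 15 October – 31 December 2013: 78 days → £46,000 × 2.05% × 78/365 = £201.5178
Total = £1,369.9178

£1,369.92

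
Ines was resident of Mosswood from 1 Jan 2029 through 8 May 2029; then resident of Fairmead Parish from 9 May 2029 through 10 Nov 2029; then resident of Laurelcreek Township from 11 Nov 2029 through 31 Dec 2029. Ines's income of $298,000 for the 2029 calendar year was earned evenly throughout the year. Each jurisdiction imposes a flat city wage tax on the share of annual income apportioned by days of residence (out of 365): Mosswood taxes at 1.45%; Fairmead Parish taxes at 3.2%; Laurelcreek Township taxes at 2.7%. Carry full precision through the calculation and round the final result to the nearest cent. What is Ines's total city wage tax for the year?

$7,498.99

Mosswood, 1 Jan – 8 May 2029: 128 days → $298,000 × 1.45% × 128/365 = $1,515.3096
Fairmead Parish, 9 May – 10 Nov 2029: 186 days → $298,000 × 3.2% × 186/365 = $4,859.4411
Laurelcreek Township, 11 Nov – 31 Dec 2029: 51 days → $298,000 × 2.7% × 51/365 = $1,124.2356
Total = $7,498.9863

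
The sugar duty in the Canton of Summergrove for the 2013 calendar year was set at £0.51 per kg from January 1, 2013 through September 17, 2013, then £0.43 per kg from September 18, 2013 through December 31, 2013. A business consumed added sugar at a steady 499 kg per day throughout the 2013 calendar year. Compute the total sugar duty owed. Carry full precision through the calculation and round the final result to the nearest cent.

£88697.25

January 1 – September 17, 2013: 260 days × 499 kg/day = 129,740 kg at £0.51/kg → £66167.40
September 18 – December 31, 2013: 105 days × 499 kg/day = 52,395 kg at £0.43/kg → £22529.85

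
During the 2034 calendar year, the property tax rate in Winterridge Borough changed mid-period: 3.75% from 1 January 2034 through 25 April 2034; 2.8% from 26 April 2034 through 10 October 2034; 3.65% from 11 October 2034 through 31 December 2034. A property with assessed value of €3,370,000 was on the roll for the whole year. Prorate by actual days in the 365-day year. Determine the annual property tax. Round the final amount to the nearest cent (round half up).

€110,882.23

1 January – 25 April 2034: 115 days at 3.75% → €3,370,000 × 3.75% × 115/365 = €39,816.7808
26 April – 10 October 2034: 168 days at 2.8% → €3,370,000 × 2.8% × 168/365 = €43,431.4521
11 October – 31 December 2034: 82 days at 3.65% → €3,370,000 × 3.65% × 82/365 = €27,634.0000
Total = €110,882.2329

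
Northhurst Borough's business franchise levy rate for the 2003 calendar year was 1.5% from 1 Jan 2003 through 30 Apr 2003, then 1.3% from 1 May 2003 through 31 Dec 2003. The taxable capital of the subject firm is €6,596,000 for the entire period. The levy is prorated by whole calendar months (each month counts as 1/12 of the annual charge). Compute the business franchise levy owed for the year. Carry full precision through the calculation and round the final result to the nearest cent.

1 Jan – 30 Apr 2003: 4 months at 1.5% → €6,596,000 × 1.5% × 4/12 = €32,980.0000
1 May – 31 Dec 2003: 8 months at 1.3% → €6,596,000 × 1.3% × 8/12 = €57,165.3333
Total = €90,145.3333

€90,145.33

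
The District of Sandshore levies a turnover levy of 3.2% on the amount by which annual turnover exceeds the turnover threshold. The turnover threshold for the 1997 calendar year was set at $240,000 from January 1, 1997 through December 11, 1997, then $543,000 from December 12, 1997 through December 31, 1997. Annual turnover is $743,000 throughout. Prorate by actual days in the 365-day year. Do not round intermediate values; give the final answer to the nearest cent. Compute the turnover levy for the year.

$15,564.71

January 1 – December 11, 1997: 345 days, exemption $240,000 → ($743,000 − $240,000) × 3.2% × 345/365 = $15,214.0274
December 12 – December 31, 1997: 20 days, exemption $543,000 → ($743,000 − $543,000) × 3.2% × 20/365 = $350.6849
Total = $15,564.7123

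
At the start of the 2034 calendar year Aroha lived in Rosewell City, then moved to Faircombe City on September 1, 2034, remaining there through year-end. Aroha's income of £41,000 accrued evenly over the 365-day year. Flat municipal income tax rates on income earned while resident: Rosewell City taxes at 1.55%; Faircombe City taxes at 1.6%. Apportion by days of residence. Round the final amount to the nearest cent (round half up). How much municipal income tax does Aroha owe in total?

£642.35

Rosewell City, January 1 – August 31, 2034: 243 days → £41,000 × 1.55% × 243/365 = £423.0863
Faircombe City, September 1 – December 31, 2034: 122 days → £41,000 × 1.6% × 122/365 = £219.2658
Total = £642.3521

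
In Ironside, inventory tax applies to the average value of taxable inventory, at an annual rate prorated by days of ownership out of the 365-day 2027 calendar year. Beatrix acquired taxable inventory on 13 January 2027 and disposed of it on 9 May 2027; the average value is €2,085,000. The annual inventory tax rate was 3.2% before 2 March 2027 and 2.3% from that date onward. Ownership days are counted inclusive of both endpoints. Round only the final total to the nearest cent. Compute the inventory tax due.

€17,839.60

13 January – 1 March 2027: 48 days at 3.2% → €2,085,000 × 3.2% × 48/365 = €8,774.1370
2 March – 9 May 2027: 69 days at 2.3% → €2,085,000 × 2.3% × 69/365 = €9,065.4658
Total = €17,839.6027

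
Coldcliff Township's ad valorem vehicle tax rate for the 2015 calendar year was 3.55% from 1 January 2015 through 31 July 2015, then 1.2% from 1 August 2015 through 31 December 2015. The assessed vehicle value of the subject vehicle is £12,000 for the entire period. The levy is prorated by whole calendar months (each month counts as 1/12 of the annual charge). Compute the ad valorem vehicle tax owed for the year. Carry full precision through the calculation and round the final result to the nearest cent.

£308.50

1 January – 31 July 2015: 7 months at 3.55% → £12,000 × 3.55% × 7/12 = £248.5000
1 August – 31 December 2015: 5 months at 1.2% → £12,000 × 1.2% × 5/12 = £60.0000
Total = £308.5000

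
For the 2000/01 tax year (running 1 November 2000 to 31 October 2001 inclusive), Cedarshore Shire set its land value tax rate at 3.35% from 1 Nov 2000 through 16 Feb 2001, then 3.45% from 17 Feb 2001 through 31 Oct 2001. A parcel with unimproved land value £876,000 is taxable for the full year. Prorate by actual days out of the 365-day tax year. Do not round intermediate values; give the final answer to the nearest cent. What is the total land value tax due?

1 Nov 2000 – 16 Feb 2001: 108 days at 3.35% → £876,000 × 3.35% × 108/365 = £8,683.2000
17 Feb – 31 Oct 2001: 257 days at 3.45% → £876,000 × 3.45% × 257/365 = £21,279.6000
Total = £29,962.8000

£29,962.80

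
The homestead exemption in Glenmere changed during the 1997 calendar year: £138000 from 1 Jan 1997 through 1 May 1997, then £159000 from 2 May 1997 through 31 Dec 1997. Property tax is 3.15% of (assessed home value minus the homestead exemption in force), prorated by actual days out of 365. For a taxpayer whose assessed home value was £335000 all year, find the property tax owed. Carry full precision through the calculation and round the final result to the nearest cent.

£5763.29

1 Jan – 1 May 1997: 121 days, exemption £138000 → (£335000 − £138000) × 3.15% × 121/365 = £2057.1658
2 May – 31 Dec 1997: 244 days, exemption £159000 → (£335000 − £159000) × 3.15% × 244/365 = £3706.1260
Total = £5763.2918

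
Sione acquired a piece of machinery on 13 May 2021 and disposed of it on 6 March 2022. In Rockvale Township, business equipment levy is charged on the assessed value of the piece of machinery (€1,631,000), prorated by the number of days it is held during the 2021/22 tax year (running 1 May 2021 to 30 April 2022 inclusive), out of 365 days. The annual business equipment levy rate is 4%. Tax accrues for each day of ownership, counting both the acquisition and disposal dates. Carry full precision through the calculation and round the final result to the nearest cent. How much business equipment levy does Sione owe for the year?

€53,264.44

Days held (13 May 2021 – 6 March 2022): 298 out of 365
Tax = €1,631,000 × 4% × 298/365 = €53,264.4384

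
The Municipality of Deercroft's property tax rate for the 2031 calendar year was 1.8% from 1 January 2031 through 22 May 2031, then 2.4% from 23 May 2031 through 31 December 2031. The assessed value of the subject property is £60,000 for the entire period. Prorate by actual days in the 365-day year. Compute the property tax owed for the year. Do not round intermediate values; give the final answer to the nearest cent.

£1,299.95

1 January – 22 May 2031: 142 days at 1.8% → £60,000 × 1.8% × 142/365 = £420.1644
23 May – 31 December 2031: 223 days at 2.4% → £60,000 × 2.4% × 223/365 = £879.7808
Total = £1,299.9452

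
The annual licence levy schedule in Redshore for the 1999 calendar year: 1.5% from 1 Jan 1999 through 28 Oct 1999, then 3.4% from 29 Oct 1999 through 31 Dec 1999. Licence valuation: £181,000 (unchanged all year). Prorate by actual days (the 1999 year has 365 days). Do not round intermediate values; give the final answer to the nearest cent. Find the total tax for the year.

£3,318.00

1 Jan – 28 Oct 1999: 301 days at 1.5% → £181,000 × 1.5% × 301/365 = £2,238.9452
29 Oct – 31 Dec 1999: 64 days at 3.4% → £181,000 × 3.4% × 64/365 = £1,079.0575
Total = £3,318.0027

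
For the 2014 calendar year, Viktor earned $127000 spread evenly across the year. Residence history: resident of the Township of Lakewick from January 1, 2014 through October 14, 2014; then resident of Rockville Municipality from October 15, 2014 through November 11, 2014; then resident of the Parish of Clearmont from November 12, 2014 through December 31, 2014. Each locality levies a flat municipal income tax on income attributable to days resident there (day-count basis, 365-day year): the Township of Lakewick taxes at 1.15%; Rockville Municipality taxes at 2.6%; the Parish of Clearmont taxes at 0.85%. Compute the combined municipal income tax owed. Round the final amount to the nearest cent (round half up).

The Township of Lakewick, January 1 – October 14, 2014: 287 days → $127000 × 1.15% × 287/365 = $1148.3932
Rockville Municipality, October 15 – November 11, 2014: 28 days → $127000 × 2.6% × 28/365 = $253.3041
The Parish of Clearmont, November 12 – December 31, 2014: 50 days → $127000 × 0.85% × 50/365 = $147.8767
Total = $1549.5740

$1549.57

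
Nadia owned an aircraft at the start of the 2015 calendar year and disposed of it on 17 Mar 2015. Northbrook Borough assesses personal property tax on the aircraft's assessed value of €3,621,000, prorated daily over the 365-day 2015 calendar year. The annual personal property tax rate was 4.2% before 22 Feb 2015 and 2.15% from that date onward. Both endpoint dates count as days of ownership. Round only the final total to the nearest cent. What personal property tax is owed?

1 Jan – 21 Feb 2015: 52 days at 4.2% → €3,621,000 × 4.2% × 52/365 = €21,666.4767
22 Feb – 17 Mar 2015: 24 days at 2.15% → €3,621,000 × 2.15% × 24/365 = €5,119.0027
Total = €26,785.4795

€26,785.48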